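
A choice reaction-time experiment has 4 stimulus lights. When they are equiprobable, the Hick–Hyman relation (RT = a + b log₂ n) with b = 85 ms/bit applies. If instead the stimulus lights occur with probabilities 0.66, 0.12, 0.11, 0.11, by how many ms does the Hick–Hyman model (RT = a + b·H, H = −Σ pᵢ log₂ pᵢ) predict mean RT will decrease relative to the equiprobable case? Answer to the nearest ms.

46 ms

The RT saving is b·ΔH. Equiprobable H₀ = log₂(4) = 2.0000 bits; with the given probabilities H = 1.4633 bits.
b·(H₀ − H) = 85 × (2.0000 − 1.4633) = 45.62 ms.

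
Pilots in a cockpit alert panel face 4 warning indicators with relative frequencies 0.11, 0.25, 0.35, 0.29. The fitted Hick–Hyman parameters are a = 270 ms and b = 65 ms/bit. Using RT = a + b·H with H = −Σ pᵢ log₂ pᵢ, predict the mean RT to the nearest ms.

Entropy contributions −pᵢ log₂ pᵢ: 0.3503, 0.5000, 0.5301, 0.5179; sum H = 1.8983 bits.
RT = a + bH = 270 + 65·1.8983 = 393.39 ms.

393 ms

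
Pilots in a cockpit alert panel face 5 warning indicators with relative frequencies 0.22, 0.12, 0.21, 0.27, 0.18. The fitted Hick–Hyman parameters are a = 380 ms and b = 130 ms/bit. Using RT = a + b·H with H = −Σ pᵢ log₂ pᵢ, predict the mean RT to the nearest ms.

676 ms

Entropy contributions −pᵢ log₂ pᵢ: 0.4806, 0.3671, 0.4728, 0.5100, 0.4453; sum H = 2.2758 bits.
RT = a + bH = 380 + 130·2.2758 = 675.85 ms.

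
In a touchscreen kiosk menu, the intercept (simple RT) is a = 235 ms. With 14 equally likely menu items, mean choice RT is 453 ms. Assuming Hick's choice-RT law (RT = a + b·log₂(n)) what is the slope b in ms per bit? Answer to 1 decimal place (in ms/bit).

log₂(14) = 3.8074 bits.
b = (RT − a)/log₂ n = (453 − 235) / 3.8074 = 57.258 ms/bit.

57.3 ms/bit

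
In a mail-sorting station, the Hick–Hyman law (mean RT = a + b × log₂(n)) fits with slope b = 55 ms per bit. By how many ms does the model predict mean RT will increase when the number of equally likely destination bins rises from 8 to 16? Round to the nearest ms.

55 ms

ΔRT = (a + b log₂ n₂) − (a + b log₂ n₁) = b·(log₂ n₂ − log₂ n₁).
log₂(16) − log₂(8) = log₂(16/8) = log₂(2) = 1.
ΔRT = 55 × 1.0000 = 55.000 ms.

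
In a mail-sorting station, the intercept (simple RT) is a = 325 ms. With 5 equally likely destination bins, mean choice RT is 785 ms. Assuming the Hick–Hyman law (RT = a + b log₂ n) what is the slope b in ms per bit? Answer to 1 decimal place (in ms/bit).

b = (785 − 325) / log₂(5) = 460 / 2.3219 = 198.111 ms/bit.

198.1 ms/bit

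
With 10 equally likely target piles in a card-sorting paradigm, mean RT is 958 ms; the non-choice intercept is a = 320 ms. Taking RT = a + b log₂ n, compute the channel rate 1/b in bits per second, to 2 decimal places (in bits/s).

Choice component = 958 − 320 = 638 ms over log₂(10) = 3.3219 bits.
b = 638 / 3.3219 = 192.057 ms/bit, so 1/b = 5.207 bits/s.

5.21 bits/s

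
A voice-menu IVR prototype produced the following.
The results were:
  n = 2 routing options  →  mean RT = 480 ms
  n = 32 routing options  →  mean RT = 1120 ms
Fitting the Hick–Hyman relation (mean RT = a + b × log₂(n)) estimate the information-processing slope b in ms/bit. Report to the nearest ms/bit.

Slope: b = (1120 − 480) / (log₂ 32 − log₂ 2) = 640/4.0000 = 160 ms/bit.

160 ms/bit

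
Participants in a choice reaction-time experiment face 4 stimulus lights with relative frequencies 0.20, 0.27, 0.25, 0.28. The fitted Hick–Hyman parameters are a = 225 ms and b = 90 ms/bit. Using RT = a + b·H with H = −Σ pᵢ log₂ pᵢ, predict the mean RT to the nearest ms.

H = 0.20·log₂(1/0.20) + 0.27·log₂(1/0.27) + 0.25·log₂(1/0.25) + 0.28·log₂(1/0.28) = 1.9886 bits.
RT = 225 + 90 × 1.9886 = 403.98 ms.

404 ms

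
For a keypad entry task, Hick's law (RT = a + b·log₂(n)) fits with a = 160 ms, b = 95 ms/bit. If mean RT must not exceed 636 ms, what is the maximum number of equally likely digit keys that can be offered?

Information budget: (636 − 160)/95 = 5.0105 bits, so n ≤ 2^5.0105 = 32.234 → at most 32.

32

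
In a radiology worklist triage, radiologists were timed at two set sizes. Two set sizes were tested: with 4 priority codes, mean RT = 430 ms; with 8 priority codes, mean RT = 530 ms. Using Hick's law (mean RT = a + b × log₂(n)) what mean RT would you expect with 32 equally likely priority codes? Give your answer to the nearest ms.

730 ms

With log₂ n on the abscissa the relation is linear; from the two conditions:
  b = (530 − 430) / (log₂ 8 − log₂ 4) = 100 / (3 − 2) = 100 ms/bit
  a = 430 − 100 × 2 = 230 ms
Then RT(32) = 230 + 100 × log₂ 32 = 230 + 100 × 5 ≈ 730.000 ms.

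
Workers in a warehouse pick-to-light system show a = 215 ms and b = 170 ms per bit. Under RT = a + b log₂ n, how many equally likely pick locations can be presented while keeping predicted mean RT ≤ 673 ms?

170·log₂ n ≤ 673 − 215 = 458, giving log₂ n ≤ 2.6941 and n ≤ 6.472. The largest whole number is 6.

6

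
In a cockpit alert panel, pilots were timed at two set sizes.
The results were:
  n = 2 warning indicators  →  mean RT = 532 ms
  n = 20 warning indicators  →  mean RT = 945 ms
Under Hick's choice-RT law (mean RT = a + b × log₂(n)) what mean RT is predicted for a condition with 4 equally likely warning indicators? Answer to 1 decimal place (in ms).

Fit slope and intercept:
  b = (945 − 532) / (log₂ 20 − log₂ 2) = 413 / (4.3219 − 1) = 124.325 ms/bit
  a = 532 − 124.325 × 1 = 407.675 ms
Then RT(4) = 407.675 + 124.325 × log₂ 4 = 407.675 + 124.325 × 2 ≈ 656.325 ms.

656.3 ms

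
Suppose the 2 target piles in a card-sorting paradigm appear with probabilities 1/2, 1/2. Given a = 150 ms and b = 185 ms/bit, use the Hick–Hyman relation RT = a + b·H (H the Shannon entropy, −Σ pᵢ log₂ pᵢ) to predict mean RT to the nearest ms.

H = −Σ pᵢ log₂ pᵢ = 0.5·1 + 0.5·1 = 1.000 bits.
RT = 150 + 185 × 1.000 = 335.00 ms.

335 ms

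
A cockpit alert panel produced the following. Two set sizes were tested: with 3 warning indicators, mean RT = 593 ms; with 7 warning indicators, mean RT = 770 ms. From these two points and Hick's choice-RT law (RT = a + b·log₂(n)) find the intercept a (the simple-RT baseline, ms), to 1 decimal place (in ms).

b = (RT₂ − RT₁)/(log₂ n₂ − log₂ n₁) = (770 − 593)/(2.8074 − 1.5850) = 144.798 ms/bit.
a = RT₁ − b·log₂ n₁ = 593 − 144.798 × 1.5850 = 363.501 ms.

363.5 ms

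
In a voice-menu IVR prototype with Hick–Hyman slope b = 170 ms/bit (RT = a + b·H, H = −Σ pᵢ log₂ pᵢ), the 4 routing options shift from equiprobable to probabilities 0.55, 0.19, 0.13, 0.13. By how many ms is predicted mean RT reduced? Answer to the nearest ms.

52 ms

The RT saving is b·ΔH. Equiprobable H₀ = log₂(4) = 2.0000 bits; with the given probabilities H = 1.6949 bits.
b·(H₀ − H) = 170 × (2.0000 − 1.6949) = 51.87 ms.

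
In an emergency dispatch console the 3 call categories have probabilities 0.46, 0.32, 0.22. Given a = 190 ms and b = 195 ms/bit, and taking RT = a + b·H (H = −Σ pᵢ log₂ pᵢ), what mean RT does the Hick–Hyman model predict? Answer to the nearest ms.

Entropy contributions −pᵢ log₂ pᵢ: 0.5153, 0.5260, 0.4806; sum H = 1.5219 bits.
RT = a + bH = 190 + 195·1.5219 = 486.78 ms.

487 ms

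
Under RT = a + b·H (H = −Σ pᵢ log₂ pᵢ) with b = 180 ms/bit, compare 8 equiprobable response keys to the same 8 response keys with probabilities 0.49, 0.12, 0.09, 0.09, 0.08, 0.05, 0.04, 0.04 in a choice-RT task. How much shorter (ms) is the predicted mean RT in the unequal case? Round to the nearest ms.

Equiprobable entropy H₀ = log₂ 8 = 3.0000 bits.
Skewed entropy H = −Σ pᵢ log₂ pᵢ = 2.3758 bits.
ΔRT = b·(H₀ − H) = 180 × 0.6242 = 112.36 ms.

112 ms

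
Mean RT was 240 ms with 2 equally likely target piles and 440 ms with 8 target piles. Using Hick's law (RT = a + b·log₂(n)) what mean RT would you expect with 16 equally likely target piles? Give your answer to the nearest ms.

With log₂ n on the abscissa the relation is linear; from the two conditions:
  b = (440 − 240) / (log₂ 8 − log₂ 2) = 200 / (3 − 1) = 100 ms/bit
  a = 240 − 100 × 1 = 140 ms
Then RT(16) = 140 + 100 × log₂ 16 = 140 + 100 × 4 ≈ 540.000 ms.

540 ms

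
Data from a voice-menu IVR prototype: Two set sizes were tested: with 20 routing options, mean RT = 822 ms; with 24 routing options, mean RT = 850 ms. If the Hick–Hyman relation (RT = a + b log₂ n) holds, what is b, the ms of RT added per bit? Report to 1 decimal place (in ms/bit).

b = (RT₂ − RT₁)/(log₂ n₂ − log₂ n₁) = (850 − 822)/(4.5850 − 4.3219) = 106.450 ms/bit.

106.4 ms/bit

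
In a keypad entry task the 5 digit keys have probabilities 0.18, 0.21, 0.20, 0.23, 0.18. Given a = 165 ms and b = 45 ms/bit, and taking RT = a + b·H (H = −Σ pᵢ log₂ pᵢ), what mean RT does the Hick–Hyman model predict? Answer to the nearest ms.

H = 0.18·log₂(1/0.18) + 0.21·log₂(1/0.21) + 0.20·log₂(1/0.20) + 0.23·log₂(1/0.23) + 0.18·log₂(1/0.18) = 2.3155 bits.
RT = 165 + 45 × 2.3155 = 269.20 ms.

269 ms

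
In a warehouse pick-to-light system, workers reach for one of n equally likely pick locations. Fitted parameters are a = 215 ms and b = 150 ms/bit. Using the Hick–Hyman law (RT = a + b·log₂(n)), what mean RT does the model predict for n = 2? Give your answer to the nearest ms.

365 ms

log₂(2) = 1 bits, so RT = 215 + 150 × 1 ≈ 365.000 ms.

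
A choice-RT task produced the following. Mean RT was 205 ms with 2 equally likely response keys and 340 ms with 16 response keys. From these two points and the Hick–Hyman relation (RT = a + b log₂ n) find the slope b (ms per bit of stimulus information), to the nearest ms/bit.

45 ms/bit

b = (RT₂ − RT₁)/(log₂ n₂ − log₂ n₁) = (340 − 205)/(4 − 1) = 45 ms/bit.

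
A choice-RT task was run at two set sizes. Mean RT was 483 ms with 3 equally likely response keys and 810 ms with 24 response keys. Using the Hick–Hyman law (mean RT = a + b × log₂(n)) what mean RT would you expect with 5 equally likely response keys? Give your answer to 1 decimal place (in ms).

563.3 ms

Solve the two-equation system in a and b:
  b = (810 − 483) / (log₂ 24 − log₂ 3) = 327 / (4.5850 − 1.5850) = 109.000 ms/bit
  a = 483 − 109.000 × 1.5850 = 310.239 ms
Then RT(5) = 310.239 + 109.000 × log₂ 5 = 310.239 + 109.000 × 2.3219 ≈ 563.329 ms.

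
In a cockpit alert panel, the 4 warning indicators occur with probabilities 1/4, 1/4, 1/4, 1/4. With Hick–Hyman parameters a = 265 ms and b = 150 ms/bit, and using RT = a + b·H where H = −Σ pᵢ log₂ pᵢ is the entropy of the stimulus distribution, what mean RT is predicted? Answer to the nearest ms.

H = −Σ pᵢ log₂ pᵢ = 0.25·2 + 0.25·2 + 0.25·2 + 0.25·2 = 2.000 bits.
RT = 265 + 150 × 2.000 = 565.00 ms.

565 ms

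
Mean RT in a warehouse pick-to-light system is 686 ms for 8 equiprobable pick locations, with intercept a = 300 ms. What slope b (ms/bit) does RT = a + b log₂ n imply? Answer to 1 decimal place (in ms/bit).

log₂(8) = 3 bits.
b = (RT − a)/log₂ n = (686 − 300) / 3 = 128.667 ms/bit.

128.7 ms/bit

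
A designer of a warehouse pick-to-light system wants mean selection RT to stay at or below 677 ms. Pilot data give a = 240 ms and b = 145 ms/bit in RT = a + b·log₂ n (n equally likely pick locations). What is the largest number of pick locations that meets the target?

8

145·log₂ n ≤ 677 − 240 = 437, giving log₂ n ≤ 3.0138 and n ≤ 8.077. The largest whole number is 8.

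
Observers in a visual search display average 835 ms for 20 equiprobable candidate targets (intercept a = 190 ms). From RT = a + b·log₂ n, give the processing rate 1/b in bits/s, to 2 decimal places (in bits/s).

b = (835 − 190)/log₂ 20 = 645/4.3219 = 149.239 ms per bit = 0.14924 s/bit; the reciprocal is 6.701 bits/s.

6.70 bits/s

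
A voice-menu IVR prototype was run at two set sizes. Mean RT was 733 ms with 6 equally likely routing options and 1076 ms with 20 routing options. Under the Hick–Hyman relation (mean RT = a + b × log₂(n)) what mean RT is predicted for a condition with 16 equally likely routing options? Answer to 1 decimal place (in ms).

RT is linear in log₂ n, so two points fix the line:
  b = (1076 − 733) / (log₂ 20 − log₂ 6) = 343 / (4.3219 − 2.5850) = 197.471 ms/bit
  a = 733 − 197.471 × 2.5850 = 222.545 ms
Then RT(16) = 222.545 + 197.471 × log₂ 16 = 222.545 + 197.471 × 4 ≈ 1012.429 ms.

1012.4 ms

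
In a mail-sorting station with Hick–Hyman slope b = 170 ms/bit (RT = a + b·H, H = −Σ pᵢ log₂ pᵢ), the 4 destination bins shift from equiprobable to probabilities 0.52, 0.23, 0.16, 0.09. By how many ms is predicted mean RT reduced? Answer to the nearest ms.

The RT saving is b·ΔH. Equiprobable H₀ = log₂(4) = 2.0000 bits; with the given probabilities H = 1.7139 bits.
b·(H₀ − H) = 170 × (2.0000 − 1.7139) = 48.63 ms.

49 ms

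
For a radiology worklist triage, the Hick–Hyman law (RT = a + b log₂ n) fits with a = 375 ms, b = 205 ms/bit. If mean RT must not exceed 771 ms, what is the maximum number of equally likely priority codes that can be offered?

3

Set 375 + 205·log₂ n ≤ 771 → log₂ n ≤ (771 − 375)/205 = 1.9317.
So n ≤ 2^1.9317 = 3.815; the largest integer n is 3.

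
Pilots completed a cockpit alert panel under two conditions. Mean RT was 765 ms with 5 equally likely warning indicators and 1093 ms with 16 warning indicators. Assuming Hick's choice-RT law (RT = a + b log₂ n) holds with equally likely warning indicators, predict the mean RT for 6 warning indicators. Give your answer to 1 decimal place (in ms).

RT is linear in log₂ n, so two points fix the line:
  b = (1093 − 765) / (log₂ 16 − log₂ 5) = 328 / (4 − 2.3219) = 195.462 ms/bit
  a = 765 − 195.462 × 2.3219 = 311.150 ms
Then RT(6) = 311.150 + 195.462 × log₂ 6 = 311.150 + 195.462 × 2.5850 ≈ 816.413 ms.

816.4 ms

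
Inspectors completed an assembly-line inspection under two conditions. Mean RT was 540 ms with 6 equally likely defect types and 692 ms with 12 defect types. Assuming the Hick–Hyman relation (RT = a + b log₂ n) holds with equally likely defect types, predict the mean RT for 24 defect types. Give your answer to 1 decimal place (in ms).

Fit slope and intercept:
  b = (692 − 540) / (log₂ 12 − log₂ 6) = 152 / (3.5850 − 2.5850) = 152.000 ms/bit
  a = 540 − 152.000 × 2.5850 = 147.086 ms
Then RT(24) = 147.086 + 152.000 × log₂ 24 = 147.086 + 152.000 × 4.5850 ≈ 844.000 ms.

844.0 ms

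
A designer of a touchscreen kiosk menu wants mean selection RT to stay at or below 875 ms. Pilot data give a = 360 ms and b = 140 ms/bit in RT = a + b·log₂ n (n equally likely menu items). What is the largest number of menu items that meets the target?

140·log₂ n ≤ 875 − 360 = 515, giving log₂ n ≤ 3.6786 and n ≤ 12.804. The largest whole number is 12.

12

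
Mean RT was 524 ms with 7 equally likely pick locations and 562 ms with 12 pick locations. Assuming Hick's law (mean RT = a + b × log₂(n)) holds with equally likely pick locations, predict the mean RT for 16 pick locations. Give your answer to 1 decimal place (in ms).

582.3 ms

RT is linear in log₂ n, so two points fix the line:
  b = (562 − 524) / (log₂ 12 − log₂ 7) = 38 / (3.5850 − 2.8074) = 48.868 ms/bit
  a = 524 − 48.868 × 2.8074 = 386.811 ms
Then RT(16) = 386.811 + 48.868 × log₂ 16 = 386.811 + 48.868 × 4 ≈ 582.282 ms.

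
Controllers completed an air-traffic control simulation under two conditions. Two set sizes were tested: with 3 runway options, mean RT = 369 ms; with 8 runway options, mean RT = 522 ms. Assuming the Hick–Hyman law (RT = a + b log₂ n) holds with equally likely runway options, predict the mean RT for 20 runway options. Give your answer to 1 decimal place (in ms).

With log₂ n on the abscissa the relation is linear; from the two conditions:
  b = (522 − 369) / (log₂ 8 − log₂ 3) = 153 / (3 − 1.5850) = 108.124 ms/bit
  a = 369 − 108.124 × 1.5850 = 197.627 ms
Then RT(20) = 197.627 + 108.124 × log₂ 20 = 197.627 + 108.124 × 4.3219 ≈ 664.933 ms.

664.9 ms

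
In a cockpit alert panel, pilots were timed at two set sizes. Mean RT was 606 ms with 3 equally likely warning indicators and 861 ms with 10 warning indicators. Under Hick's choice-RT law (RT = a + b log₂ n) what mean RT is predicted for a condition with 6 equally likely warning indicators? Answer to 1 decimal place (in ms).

752.8 ms

With log₂ n on the abscissa the relation is linear; from the two conditions:
  b = (861 − 606) / (log₂ 10 − log₂ 3) = 255 / (3.3219 − 1.5850) = 146.808 ms/bit
  a = 606 − 146.808 × 1.5850 = 373.315 ms
Then RT(6) = 373.315 + 146.808 × log₂ 6 = 373.315 + 146.808 × 2.5850 ≈ 752.808 ms.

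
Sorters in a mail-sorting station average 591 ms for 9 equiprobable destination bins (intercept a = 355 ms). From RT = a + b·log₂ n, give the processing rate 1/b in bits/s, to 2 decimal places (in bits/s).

b = (591 − 355)/log₂ 9 = 236/3.1699 = 74.450 ms per bit = 0.07445 s/bit; the reciprocal is 13.432 bits/s.

13.43 bits/s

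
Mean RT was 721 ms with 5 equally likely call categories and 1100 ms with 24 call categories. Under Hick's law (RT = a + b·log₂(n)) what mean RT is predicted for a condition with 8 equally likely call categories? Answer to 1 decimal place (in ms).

Solve the two-equation system in a and b:
  b = (1100 − 721) / (log₂ 24 − log₂ 5) = 379 / (4.5850 − 2.3219) = 167.474 ms/bit
  a = 721 − 167.474 × 2.3219 = 332.137 ms
Then RT(8) = 332.137 + 167.474 × log₂ 8 = 332.137 + 167.474 × 3 ≈ 834.560 ms.

834.6 ms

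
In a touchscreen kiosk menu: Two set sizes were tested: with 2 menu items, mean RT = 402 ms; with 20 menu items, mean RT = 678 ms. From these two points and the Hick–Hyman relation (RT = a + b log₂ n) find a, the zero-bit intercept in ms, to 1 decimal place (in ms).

The slope on a log₂ axis is (678 − 402) / (4.3219 − 1) = 83.084 ms/bit.
Intercept: a = 402 − 83.084·log₂(2) = 318.916 ms.

318.9 ms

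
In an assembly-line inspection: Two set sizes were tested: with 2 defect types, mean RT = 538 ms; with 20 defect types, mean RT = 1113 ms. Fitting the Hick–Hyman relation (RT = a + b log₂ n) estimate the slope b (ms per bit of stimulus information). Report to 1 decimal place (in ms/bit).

173.1 ms/bit

The slope on a log₂ axis is (1113 − 538) / (4.3219 − 1) = 173.092 ms/bit.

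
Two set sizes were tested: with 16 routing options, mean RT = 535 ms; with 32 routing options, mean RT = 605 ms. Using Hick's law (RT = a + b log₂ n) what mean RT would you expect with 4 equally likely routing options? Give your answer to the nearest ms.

Solve the two-equation system in a and b:
  b = (605 − 535) / (log₂ 32 − log₂ 16) = 70 / (5 − 4) = 70 ms/bit
  a = 535 − 70 × 4 = 255 ms
Then RT(4) = 255 + 70 × log₂ 4 = 255 + 70 × 2 ≈ 395.000 ms.

395 ms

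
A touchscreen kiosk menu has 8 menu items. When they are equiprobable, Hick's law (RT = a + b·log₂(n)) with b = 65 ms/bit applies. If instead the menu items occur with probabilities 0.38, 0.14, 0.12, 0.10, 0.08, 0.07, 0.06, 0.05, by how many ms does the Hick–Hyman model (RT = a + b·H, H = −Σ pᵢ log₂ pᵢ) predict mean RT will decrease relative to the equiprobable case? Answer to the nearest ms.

23 ms

The RT saving is b·ΔH. Equiprobable H₀ = log₂(8) = 3.0000 bits; with the given probabilities H = 2.6465 bits.
b·(H₀ − H) = 65 × (3.0000 − 2.6465) = 22.98 ms.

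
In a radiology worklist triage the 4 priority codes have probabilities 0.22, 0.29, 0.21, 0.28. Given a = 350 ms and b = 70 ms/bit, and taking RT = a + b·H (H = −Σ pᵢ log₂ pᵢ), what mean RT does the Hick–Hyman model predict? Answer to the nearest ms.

489 ms

H = 0.22·log₂(1/0.22) + 0.29·log₂(1/0.29) + 0.21·log₂(1/0.21) + 0.28·log₂(1/0.28) = 1.9855 bits.
RT = 350 + 70 × 1.9855 = 488.99 ms.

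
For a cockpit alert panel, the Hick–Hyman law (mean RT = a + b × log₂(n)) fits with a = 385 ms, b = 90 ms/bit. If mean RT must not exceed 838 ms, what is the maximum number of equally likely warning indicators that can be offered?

Information budget: (838 − 385)/90 = 5.0333 bits, so n ≤ 2^5.0333 = 32.748 → at most 32.

32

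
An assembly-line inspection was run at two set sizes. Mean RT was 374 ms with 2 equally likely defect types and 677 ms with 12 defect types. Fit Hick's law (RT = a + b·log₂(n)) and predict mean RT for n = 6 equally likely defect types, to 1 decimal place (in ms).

559.8 ms

Fit slope and intercept:
  b = (677 − 374) / (log₂ 12 − log₂ 2) = 303 / (3.5850 − 1) = 117.216 ms/bit
  a = 374 − 117.216 × 1 = 256.784 ms
Then RT(6) = 256.784 + 117.216 × log₂ 6 = 256.784 + 117.216 × 2.5850 ≈ 559.784 ms.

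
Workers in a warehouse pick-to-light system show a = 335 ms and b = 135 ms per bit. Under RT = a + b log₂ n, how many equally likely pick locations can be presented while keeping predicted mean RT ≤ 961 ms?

Information budget: (961 − 335)/135 = 4.6370 bits, so n ≤ 2^4.6370 = 24.882 → at most 24.

24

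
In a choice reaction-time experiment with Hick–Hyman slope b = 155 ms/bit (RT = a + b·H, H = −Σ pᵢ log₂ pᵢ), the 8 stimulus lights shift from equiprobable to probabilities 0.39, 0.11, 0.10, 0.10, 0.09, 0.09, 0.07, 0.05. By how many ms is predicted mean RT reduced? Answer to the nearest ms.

54 ms

The RT saving is b·ΔH. Equiprobable H₀ = log₂(8) = 3.0000 bits; with the given probabilities H = 2.6544 bits.
b·(H₀ − H) = 155 × (3.0000 − 2.6544) = 53.56 ms.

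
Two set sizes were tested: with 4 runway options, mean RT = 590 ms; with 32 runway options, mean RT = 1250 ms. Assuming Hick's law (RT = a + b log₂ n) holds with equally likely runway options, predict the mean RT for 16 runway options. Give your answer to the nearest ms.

With log₂ n on the abscissa the relation is linear; from the two conditions:
  b = (1250 − 590) / (log₂ 32 − log₂ 4) = 660 / (5 − 2) = 220 ms/bit
  a = 590 − 220 × 2 = 150 ms
Then RT(16) = 150 + 220 × log₂ 16 = 150 + 220 × 4 ≈ 1030.000 ms.

1030 ms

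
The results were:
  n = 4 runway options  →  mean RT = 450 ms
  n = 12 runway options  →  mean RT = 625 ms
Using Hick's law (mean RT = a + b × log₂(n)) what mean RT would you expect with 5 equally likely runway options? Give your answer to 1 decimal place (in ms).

Solve the two-equation system in a and b:
  b = (625 − 450) / (log₂ 12 − log₂ 4) = 175 / (3.5850 − 2) = 110.413 ms/bit
  a = 450 − 110.413 × 2 = 229.175 ms
Then RT(5) = 229.175 + 110.413 × log₂ 5 = 229.175 + 110.413 × 2.3219 ≈ 485.545 ms.

485.5 ms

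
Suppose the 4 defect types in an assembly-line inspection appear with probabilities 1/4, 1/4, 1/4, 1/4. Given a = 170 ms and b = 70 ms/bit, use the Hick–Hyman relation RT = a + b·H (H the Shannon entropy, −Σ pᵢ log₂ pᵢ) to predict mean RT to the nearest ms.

Each term −pᵢ log₂ pᵢ: 0.25·2 + 0.25·2 + 0.25·2 + 0.25·2; summed, H = 2.000 bits.
Mean RT = a + bH = 170 + 70·2.000 = 310.00 ms.

310 ms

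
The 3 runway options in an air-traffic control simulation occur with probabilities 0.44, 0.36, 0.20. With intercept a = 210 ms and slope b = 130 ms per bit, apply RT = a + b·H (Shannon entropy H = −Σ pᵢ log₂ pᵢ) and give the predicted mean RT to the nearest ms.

H = 0.44·log₂(1/0.44) + 0.36·log₂(1/0.36) + 0.20·log₂(1/0.20) = 1.5161 bits.
RT = 210 + 130 × 1.5161 = 407.10 ms.

407 ms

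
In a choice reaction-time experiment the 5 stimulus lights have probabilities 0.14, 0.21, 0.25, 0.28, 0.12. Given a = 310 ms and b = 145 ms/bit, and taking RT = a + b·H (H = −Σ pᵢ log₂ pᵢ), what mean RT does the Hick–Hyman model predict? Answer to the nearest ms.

H = 0.14·log₂(1/0.14) + 0.21·log₂(1/0.21) + 0.25·log₂(1/0.25) + 0.28·log₂(1/0.28) + 0.12·log₂(1/0.12) = 2.2512 bits.
RT = 310 + 145 × 2.2512 = 636.43 ms.

636 ms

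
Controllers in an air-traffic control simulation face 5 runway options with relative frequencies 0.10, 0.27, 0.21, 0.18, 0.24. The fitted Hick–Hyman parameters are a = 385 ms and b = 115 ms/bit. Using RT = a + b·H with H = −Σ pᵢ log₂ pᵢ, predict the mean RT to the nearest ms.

644 ms

Entropy contributions −pᵢ log₂ pᵢ: 0.3322, 0.5100, 0.4728, 0.4453, 0.4941; sum H = 2.2545 bits.
RT = a + bH = 385 + 115·2.2545 = 644.27 ms.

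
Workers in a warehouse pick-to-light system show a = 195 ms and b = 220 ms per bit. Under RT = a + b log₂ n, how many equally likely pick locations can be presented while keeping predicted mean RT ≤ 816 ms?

7

Set 195 + 220·log₂ n ≤ 816 → log₂ n ≤ (816 − 195)/220 = 2.8227.
So n ≤ 2^2.8227 = 7.075; the largest integer n is 7.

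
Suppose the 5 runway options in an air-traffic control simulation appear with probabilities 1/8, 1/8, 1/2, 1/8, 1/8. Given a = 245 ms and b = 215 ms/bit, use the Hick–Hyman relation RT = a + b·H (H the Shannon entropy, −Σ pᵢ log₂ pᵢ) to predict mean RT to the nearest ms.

Each term −pᵢ log₂ pᵢ: 0.125·3 + 0.125·3 + 0.5·1 + 0.125·3 + 0.125·3; summed, H = 2.000 bits.
Mean RT = a + bH = 245 + 215·2.000 = 675.00 ms.

675 ms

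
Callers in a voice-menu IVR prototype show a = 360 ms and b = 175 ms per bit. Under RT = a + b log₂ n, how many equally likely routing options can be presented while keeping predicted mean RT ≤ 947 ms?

10

Set 360 + 175·log₂ n ≤ 947 → log₂ n ≤ (947 − 360)/175 = 3.3543.
So n ≤ 2^3.3543 = 10.227; the largest integer n is 10.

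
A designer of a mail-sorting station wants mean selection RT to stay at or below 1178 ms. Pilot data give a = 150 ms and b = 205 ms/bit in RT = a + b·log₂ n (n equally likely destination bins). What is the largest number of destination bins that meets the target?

Set 150 + 205·log₂ n ≤ 1178 → log₂ n ≤ (1178 − 150)/205 = 5.0146.
So n ≤ 2^5.0146 = 32.326; the largest integer n is 32.

32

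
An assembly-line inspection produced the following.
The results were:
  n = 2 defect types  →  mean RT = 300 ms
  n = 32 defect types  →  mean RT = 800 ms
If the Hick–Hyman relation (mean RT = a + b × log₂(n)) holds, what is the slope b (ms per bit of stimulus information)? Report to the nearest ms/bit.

125 ms/bit

b = (RT₂ − RT₁)/(log₂ n₂ − log₂ n₁) = (800 − 300)/(5 − 1) = 125 ms/bit.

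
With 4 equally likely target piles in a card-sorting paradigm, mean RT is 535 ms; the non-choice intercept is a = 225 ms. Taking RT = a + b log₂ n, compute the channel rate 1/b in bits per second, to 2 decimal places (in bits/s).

Choice component = 535 − 225 = 310 ms over log₂(4) = 2 bits.
b = 310 / 2 = 155.000 ms/bit, so 1/b = 6.452 bits/s.

6.45 bits/s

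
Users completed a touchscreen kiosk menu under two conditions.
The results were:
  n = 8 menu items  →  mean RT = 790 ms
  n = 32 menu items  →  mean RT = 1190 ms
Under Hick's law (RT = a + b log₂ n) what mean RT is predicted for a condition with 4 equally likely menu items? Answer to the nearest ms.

Solve the two-equation system in a and b:
  b = (1190 − 790) / (log₂ 32 − log₂ 8) = 400 / (5 − 3) = 200 ms/bit
  a = 790 − 200 × 3 = 190 ms
Then RT(4) = 190 + 200 × log₂ 4 = 190 + 200 × 2 ≈ 590.000 ms.

590 ms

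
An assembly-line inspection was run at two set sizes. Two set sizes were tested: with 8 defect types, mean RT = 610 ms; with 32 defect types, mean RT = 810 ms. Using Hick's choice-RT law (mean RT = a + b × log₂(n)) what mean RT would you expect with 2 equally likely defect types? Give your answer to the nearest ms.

Solve the two-equation system in a and b:
  b = (810 − 610) / (log₂ 32 − log₂ 8) = 200 / (5 − 3) = 100 ms/bit
  a = 610 − 100 × 3 = 310 ms
Then RT(2) = 310 + 100 × log₂ 2 = 310 + 100 × 1 ≈ 410.000 ms.

410 ms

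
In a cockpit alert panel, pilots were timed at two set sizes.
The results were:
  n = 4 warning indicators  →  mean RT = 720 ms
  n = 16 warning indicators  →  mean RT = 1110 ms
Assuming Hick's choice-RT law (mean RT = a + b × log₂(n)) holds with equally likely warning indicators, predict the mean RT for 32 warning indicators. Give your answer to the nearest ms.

1305 ms

Fit slope and intercept:
  b = (1110 − 720) / (log₂ 16 − log₂ 4) = 390 / (4 − 2) = 195 ms/bit
  a = 720 − 195 × 2 = 330 ms
Then RT(32) = 330 + 195 × log₂ 32 = 330 + 195 × 5 ≈ 1305.000 ms.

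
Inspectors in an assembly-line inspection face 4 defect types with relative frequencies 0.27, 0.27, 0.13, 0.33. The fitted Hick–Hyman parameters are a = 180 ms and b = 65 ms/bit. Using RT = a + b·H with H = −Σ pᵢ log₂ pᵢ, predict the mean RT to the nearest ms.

305 ms

Entropy contributions −pᵢ log₂ pᵢ: 0.5100, 0.5100, 0.3826, 0.5278; sum H = 1.9305 bits.
RT = a + bH = 180 + 65·1.9305 = 305.48 ms.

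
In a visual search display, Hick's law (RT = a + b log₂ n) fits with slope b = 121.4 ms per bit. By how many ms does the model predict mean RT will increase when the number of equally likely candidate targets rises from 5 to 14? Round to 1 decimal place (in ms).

180.3 ms

The intercept a cancels: ΔRT = b·(log₂ n₂ − log₂ n₁) = b·log₂(n₂/n₁).
log₂(14) − log₂(5) = 3.8074 − 2.3219 = 1.4854.
ΔRT = 121.4 × 1.4854 = 180.331 ms.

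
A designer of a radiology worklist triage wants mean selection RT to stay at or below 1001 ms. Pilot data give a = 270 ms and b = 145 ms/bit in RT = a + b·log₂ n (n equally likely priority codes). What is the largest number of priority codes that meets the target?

32

Set 270 + 145·log₂ n ≤ 1001 → log₂ n ≤ (1001 − 270)/145 = 5.0414.
So n ≤ 2^5.0414 = 32.931; the largest integer n is 32.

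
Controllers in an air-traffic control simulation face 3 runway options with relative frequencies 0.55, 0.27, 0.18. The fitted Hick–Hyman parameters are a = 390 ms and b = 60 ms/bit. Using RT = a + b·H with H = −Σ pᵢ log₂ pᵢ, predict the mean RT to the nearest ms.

476 ms

Entropy contributions −pᵢ log₂ pᵢ: 0.4744, 0.5100, 0.4453; sum H = 1.4297 bits.
RT = a + bH = 390 + 60·1.4297 = 475.78 ms.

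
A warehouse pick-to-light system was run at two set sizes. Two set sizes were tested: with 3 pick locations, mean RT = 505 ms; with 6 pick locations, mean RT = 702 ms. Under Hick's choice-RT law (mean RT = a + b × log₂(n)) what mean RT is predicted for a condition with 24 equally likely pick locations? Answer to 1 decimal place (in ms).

Solve the two-equation system in a and b:
  b = (702 − 505) / (log₂ 6 − log₂ 3) = 197 / (2.5850 − 1.5850) = 197.000 ms/bit
  a = 505 − 197.000 × 1.5850 = 192.762 ms
Then RT(24) = 192.762 + 197.000 × log₂ 24 = 192.762 + 197.000 × 4.5850 ≈ 1096.000 ms.

1096.0 ms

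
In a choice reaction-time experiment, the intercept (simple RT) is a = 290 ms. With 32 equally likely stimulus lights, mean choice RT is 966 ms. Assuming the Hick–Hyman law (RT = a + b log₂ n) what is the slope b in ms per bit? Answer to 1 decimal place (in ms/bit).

135.2 ms/bit

32 alternatives carry log₂ 32 = 5 bits; the choice cost is 966 − 290 = 676 ms, so b = 676/5 = 135.200 ms/bit.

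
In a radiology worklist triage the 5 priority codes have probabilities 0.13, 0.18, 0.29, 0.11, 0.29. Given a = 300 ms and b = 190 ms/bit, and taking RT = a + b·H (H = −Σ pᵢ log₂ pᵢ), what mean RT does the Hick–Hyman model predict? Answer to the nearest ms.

721 ms

H = 0.13·log₂(1/0.13) + 0.18·log₂(1/0.18) + 0.29·log₂(1/0.29) + 0.11·log₂(1/0.11) + 0.29·log₂(1/0.29) = 2.2140 bits.
RT = 300 + 190 × 2.2140 = 720.67 ms.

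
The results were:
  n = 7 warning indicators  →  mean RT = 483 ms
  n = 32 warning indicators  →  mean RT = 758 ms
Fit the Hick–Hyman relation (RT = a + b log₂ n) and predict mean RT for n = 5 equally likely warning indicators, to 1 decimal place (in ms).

422.1 ms

RT is linear in log₂ n, so two points fix the line:
  b = (758 − 483) / (log₂ 32 − log₂ 7) = 275 / (5 − 2.8074) = 125.419 ms/bit
  a = 483 − 125.419 × 2.8074 = 130.904 ms
Then RT(5) = 130.904 + 125.419 × log₂ 5 = 130.904 + 125.419 × 2.3219 ≈ 422.118 ms.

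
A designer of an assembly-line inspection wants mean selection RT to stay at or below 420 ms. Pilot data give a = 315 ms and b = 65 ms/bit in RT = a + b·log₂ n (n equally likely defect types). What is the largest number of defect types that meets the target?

65·log₂ n ≤ 420 − 315 = 105, giving log₂ n ≤ 1.6154 and n ≤ 3.064. The largest whole number is 3.

3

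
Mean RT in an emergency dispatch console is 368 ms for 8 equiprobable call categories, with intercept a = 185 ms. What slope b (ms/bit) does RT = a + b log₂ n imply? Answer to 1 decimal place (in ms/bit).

b = (368 − 185) / log₂(8) = 183 / 3 = 61.000 ms/bit.

61.0 ms/bit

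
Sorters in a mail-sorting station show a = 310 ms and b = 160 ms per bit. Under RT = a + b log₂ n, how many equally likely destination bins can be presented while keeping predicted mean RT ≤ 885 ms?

Set 310 + 160·log₂ n ≤ 885 → log₂ n ≤ (885 − 310)/160 = 3.5938.
So n ≤ 2^3.5938 = 12.073; the largest integer n is 12.

12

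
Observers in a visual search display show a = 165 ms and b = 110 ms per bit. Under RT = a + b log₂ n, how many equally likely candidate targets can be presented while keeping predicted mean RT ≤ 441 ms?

5

110·log₂ n ≤ 441 − 165 = 276, giving log₂ n ≤ 2.5091 and n ≤ 5.693. The largest whole number is 5.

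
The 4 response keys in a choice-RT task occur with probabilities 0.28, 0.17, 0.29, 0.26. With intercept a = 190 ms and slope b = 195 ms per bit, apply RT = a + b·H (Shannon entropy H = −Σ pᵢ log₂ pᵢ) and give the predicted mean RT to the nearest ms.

H = 0.28·log₂(1/0.28) + 0.17·log₂(1/0.17) + 0.29·log₂(1/0.29) + 0.26·log₂(1/0.26) = 1.9720 bits.
RT = 190 + 195 × 1.9720 = 574.54 ms.

575 ms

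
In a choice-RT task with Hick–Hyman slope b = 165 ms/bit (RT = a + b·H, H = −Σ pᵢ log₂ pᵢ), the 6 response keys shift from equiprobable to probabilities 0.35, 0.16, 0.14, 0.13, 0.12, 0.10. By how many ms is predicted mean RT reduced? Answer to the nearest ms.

25 ms

Equiprobable entropy H₀ = log₂ 6 = 2.5850 bits.
Skewed entropy H = −Σ pᵢ log₂ pᵢ = 2.4321 bits.
ΔRT = b·(H₀ − H) = 165 × 0.1528 = 25.22 ms.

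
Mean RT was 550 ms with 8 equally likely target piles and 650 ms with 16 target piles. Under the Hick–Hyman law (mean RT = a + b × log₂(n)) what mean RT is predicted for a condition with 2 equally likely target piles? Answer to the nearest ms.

350 ms

Fit slope and intercept:
  b = (650 − 550) / (log₂ 16 − log₂ 8) = 100 / (4 − 3) = 100 ms/bit
  a = 550 − 100 × 3 = 250 ms
Then RT(2) = 250 + 100 × log₂ 2 = 250 + 100 × 1 ≈ 350.000 ms.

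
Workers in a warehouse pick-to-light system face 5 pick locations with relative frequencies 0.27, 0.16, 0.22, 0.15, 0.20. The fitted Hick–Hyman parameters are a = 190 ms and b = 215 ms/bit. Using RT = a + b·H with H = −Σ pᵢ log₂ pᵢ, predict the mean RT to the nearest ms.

Entropy contributions −pᵢ log₂ pᵢ: 0.5100, 0.4230, 0.4806, 0.4105, 0.4644; sum H = 2.2885 bits.
RT = a + bH = 190 + 215·2.2885 = 682.04 ms.

682 ms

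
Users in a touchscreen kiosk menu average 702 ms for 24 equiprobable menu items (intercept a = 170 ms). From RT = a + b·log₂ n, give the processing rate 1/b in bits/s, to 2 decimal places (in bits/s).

b = (702 − 170)/log₂ 24 = 532/4.5850 = 116.031 ms per bit = 0.11603 s/bit; the reciprocal is 8.618 bits/s.

8.62 bits/s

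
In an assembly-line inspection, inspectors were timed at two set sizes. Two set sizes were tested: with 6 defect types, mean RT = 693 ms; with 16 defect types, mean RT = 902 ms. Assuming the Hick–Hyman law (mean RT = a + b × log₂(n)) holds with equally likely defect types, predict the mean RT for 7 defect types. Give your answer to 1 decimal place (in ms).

725.8 ms

With log₂ n on the abscissa the relation is linear; from the two conditions:
  b = (902 − 693) / (log₂ 16 − log₂ 6) = 209 / (4 − 2.5850) = 147.699 ms/bit
  a = 693 − 147.699 × 2.5850 = 311.203 ms
Then RT(7) = 311.203 + 147.699 × log₂ 7 = 311.203 + 147.699 × 2.8074 ≈ 725.847 ms.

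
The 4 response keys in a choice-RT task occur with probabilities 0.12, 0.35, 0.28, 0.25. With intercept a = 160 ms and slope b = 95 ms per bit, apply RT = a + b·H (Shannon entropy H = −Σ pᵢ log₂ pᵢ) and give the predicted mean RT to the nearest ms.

H = 0.12·log₂(1/0.12) + 0.35·log₂(1/0.35) + 0.28·log₂(1/0.28) + 0.25·log₂(1/0.25) = 1.9114 bits.
RT = 160 + 95 × 1.9114 = 341.58 ms.

342 ms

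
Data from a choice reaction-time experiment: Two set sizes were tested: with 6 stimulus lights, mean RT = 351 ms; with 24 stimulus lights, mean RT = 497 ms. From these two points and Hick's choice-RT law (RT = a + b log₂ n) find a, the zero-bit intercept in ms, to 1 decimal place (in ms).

162.3 ms

b = (RT₂ − RT₁)/(log₂ n₂ − log₂ n₁) = (497 − 351)/(4.5850 − 2.5850) = 73.000 ms/bit.
Intercept: a = 351 − 73.000·log₂(6) = 162.298 ms.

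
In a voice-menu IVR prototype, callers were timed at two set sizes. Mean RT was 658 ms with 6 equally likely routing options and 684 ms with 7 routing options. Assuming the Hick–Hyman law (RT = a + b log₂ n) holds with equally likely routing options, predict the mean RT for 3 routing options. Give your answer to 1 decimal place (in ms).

541.1 ms

Fit slope and intercept:
  b = (684 − 658) / (log₂ 7 − log₂ 6) = 26 / (2.8074 − 2.5850) = 116.910 ms/bit
  a = 658 − 116.910 × 2.5850 = 355.791 ms
Then RT(3) = 355.791 + 116.910 × log₂ 3 = 355.791 + 116.910 × 1.5850 ≈ 541.090 ms.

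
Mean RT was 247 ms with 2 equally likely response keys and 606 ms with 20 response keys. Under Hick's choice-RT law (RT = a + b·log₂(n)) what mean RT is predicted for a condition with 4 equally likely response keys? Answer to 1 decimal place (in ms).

With log₂ n on the abscissa the relation is linear; from the two conditions:
  b = (606 − 247) / (log₂ 20 − log₂ 2) = 359 / (4.3219 − 1) = 108.070 ms/bit
  a = 247 − 108.070 × 1 = 138.930 ms
Then RT(4) = 138.930 + 108.070 × log₂ 4 = 138.930 + 108.070 × 2 ≈ 355.070 ms.

355.1 ms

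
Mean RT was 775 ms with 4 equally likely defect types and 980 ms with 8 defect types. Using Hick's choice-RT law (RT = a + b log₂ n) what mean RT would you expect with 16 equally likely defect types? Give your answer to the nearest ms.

1185 ms

Fit slope and intercept:
  b = (980 − 775) / (log₂ 8 − log₂ 4) = 205 / (3 − 2) = 205 ms/bit
  a = 775 − 205 × 2 = 365 ms
Then RT(16) = 365 + 205 × log₂ 16 = 365 + 205 × 4 ≈ 1185.000 ms.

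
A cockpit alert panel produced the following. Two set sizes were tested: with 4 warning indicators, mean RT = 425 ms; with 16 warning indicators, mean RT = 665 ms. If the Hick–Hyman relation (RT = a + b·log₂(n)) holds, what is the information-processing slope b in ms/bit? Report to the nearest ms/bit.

120 ms/bit

b = (RT₂ − RT₁)/(log₂ n₂ − log₂ n₁) = (665 − 425)/(4 − 2) = 120 ms/bit.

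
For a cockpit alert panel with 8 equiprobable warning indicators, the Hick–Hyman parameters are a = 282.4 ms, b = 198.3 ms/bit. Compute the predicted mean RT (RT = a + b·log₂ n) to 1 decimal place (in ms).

log₂(8) = 3 bits, so RT = 282.4 + 198.3 × 3 ≈ 877.300 ms.

877.3 ms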